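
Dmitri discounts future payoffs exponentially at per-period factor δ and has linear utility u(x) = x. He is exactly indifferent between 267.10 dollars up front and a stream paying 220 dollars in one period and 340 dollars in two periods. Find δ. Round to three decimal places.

Equating present values: 267.10 = 220δ + 340δ².
That is, 340δ² + 220δ − 267.10 = 0, a quadratic in δ.
By the quadratic formula (taking the positive root), δ = (−220 + √411656.00) / 680 ≈ 0.620.

δ ≈ 0.620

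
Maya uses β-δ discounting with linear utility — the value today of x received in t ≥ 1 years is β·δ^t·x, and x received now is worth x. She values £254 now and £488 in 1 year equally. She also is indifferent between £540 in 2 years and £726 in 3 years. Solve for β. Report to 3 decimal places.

From the later pair, β·δ^2·540 = β·δ^3·726; dividing through, δ = 540/726 = 0.74380.
The first indifference: 254 = β·δ·488, so β = 254/(δ·488) = 254/(0.74380·488) ≈ 0.700.

β ≈ 0.700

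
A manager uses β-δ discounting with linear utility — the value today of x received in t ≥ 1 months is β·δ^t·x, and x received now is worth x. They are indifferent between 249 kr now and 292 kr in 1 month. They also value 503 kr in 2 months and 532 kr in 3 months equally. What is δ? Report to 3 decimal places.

From the later pair, β·δ^2·503 = β·δ^3·532; dividing through, δ = 503/532 = 0.94549.

δ ≈ 0.945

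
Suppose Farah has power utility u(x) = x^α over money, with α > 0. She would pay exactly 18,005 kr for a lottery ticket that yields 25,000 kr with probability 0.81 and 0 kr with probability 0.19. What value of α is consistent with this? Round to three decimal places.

The lottery's expected utility is 0.81·u(25000) + 0.19·u(0) = 0.81·25000^α (since u(0) = 0 for α > 0).
Equating: 18005^α = 0.81·25000^α, i.e. 0.7202^α = 0.81.
α = ln(0.81) / ln(18005/25000) = -0.210721/-0.328226 ≈ 0.642.

α ≈ 0.642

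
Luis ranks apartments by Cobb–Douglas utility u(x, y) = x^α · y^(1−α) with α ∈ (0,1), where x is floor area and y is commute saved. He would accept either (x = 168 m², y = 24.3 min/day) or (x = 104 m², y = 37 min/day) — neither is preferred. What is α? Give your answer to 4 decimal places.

The Cobb–Douglas utilities coincide, so 168^α·24.3^(1−α) = 104^α·37^(1−α).
(168/104)^α = (37/24.3)^(1−α); take logs: α·ln(168/104) = (1−α)·ln(37/24.3), i.e. α·0.4795731 = (1−α)·0.4204416.
Thus α·(0.9000147) = 0.4204416, so α = 0.4204416/0.9000147 ≈ 0.4671.

α ≈ 0.4671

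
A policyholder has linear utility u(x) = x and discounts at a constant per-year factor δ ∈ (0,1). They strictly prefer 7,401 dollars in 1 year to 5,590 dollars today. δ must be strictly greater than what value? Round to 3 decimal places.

Under u(x) = x this choice says 5590 < δ·7401.
Dividing through by 7401 gives δ > 0.75530.

δ > 0.755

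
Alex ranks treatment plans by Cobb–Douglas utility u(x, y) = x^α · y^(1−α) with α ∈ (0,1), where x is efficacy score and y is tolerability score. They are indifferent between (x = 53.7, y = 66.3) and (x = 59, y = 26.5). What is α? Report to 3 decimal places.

α ≈ 0.907

Indifference: 53.7^α · 66.3^(1−α) = 59^α · 26.5^(1−α).
Rearrange to (53.7/59)^α = (26.5/66.3)^(1−α) and take logs: α·-0.094124 = (1−α)·-0.917045.
Thus α·(-1.011169) = -0.917045, so α = -0.917045/-1.011169 ≈ 0.907.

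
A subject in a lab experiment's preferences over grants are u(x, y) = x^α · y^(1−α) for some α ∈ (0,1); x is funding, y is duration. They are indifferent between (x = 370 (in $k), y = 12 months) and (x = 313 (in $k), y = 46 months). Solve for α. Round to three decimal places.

α ≈ 0.889

Set the two utilities equal: 370^α·12^(1−α) = 313^α·46^(1−α).
Rearrange to (370/313)^α = (46/12)^(1−α) and take logs: α·0.167300 = (1−α)·1.343735.
Thus α·(1.511035) = 1.343735, so α = 1.343735/1.511035 ≈ 0.889.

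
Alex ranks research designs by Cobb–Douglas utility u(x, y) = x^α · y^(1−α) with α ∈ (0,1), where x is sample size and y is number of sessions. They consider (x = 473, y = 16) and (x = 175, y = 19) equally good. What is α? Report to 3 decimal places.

Indifference: 473^α · 16^(1−α) = 175^α · 19^(1−α).
(473/175)^α = (19/16)^(1−α); take logs: α·ln(473/175) = (1−α)·ln(19/16), i.e. α·0.994309 = (1−α)·0.171850.
So α/(1−α) = (0.171850)/(0.994309) = 0.172834, and α = 0.172834/1.172834 ≈ 0.147.

α ≈ 0.147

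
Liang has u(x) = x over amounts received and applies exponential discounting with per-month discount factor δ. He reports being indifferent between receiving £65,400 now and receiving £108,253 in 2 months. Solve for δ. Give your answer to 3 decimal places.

δ ≈ 0.777

Equating discounted utilities: u(65400) = δ^2·u(108253) ⇒ δ^2 = u(65400)/u(108253).
With u(x) = x: δ^2 = 65400/108253 = 0.60414.
Taking the square root: δ = 0.60414^(1/2) ≈ 0.777.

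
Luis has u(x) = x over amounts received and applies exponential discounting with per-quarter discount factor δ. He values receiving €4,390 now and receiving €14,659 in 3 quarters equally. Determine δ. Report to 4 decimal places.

Equating discounted utilities: u(4390) = δ^3·u(14659) ⇒ δ^3 = u(4390)/u(14659).
With u(x) = x: δ^3 = 4390/14659 = 0.29947.
So δ = 0.29947^(1/3) ≈ 0.6690.

δ ≈ 0.6690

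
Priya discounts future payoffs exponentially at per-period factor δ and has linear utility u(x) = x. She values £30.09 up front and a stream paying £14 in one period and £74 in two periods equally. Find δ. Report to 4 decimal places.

Equating present values: 30.09 = 14δ + 74δ².
Rearranged: 74δ² + 14δ − 30.09 = 0.
δ = (−14 + √(14² + 4·74·30.09)) / (2·74) = (−14 + √9102.64) / 148 ≈ 0.5501.

δ ≈ 0.5501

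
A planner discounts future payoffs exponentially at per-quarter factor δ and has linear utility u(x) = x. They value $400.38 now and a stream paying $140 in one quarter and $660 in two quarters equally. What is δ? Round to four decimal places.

Present value of the stream is 140·δ + 660·δ². Indifference gives 140δ + 660δ² = 400.38.
That is, 660δ² + 140δ − 400.38 = 0, a quadratic in δ.
The positive root is δ = [−140 + √(140² + 4·660·400.38)] / (2·660) = (−140 + 1037.595)/1320 ≈ 0.6800.

δ ≈ 0.6800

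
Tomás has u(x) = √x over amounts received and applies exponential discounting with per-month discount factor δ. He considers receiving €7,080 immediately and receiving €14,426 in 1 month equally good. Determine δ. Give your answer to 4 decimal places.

The payoff in 1 month is discounted by δ, so u(7080) = δ·u(14426) and δ = u(7080)/u(14426).
With u(x) = √x: δ = √7080/√14426 = √(7080/14426) = 0.70056.

δ ≈ 0.7006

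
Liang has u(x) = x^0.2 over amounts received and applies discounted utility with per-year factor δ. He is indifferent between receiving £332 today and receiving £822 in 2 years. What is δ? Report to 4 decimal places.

δ ≈ 0.9133

The payoff in 2 years is discounted by δ^2, so u(332) = δ^2·u(822) and δ^2 = u(332)/u(822).
With u(x) = x^0.2: δ^2 = 332^0.2/822^0.2 = (332/822)^0.2 = 0.83417.
So δ = 0.83417^(1/2) ≈ 0.9133.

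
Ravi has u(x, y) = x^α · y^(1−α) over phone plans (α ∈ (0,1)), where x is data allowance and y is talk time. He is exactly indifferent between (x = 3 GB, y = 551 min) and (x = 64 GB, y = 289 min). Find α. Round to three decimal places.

The Cobb–Douglas utilities coincide, so 3^α·551^(1−α) = 64^α·289^(1−α).
(3/64)^α = (289/551)^(1−α); take logs: α·ln(3/64) = (1−α)·ln(289/551), i.e. α·-3.060271 = (1−α)·-0.645308.
With A = -3.060271 and B = -0.645308: α·A = (1−α)·B, so α = B/(A+B) = -0.645308/-3.705579 ≈ 0.174.

α ≈ 0.174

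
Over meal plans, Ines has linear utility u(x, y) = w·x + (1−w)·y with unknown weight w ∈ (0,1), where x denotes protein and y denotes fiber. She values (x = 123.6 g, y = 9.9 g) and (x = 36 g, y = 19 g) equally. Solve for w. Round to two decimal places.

Equating utilities: w·123.6 + (1−w)·9.9 = w·36 + (1−w)·19.
w·(123.6−36) = (1−w)·(19−9.9), i.e. w·87.6 = (1−w)·9.1.
The marginal rate of substitution is 9.1/87.6, so w = 9.1/(87.6+9.1) = 0.09.

w = 0.09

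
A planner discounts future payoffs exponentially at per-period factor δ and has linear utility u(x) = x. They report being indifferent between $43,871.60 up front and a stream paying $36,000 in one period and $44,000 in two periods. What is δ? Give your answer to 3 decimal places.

δ ≈ 0.670

The stream is worth 36000δ + 44000δ² today, so 36000δ + 44000δ² = 43871.60.
So 44000δ² + 36000δ − 43871.60 = 0.
δ = (−36000 + √(36000² + 4·44000·43871.60)) / (2·44000) = (−36000 + √9017401600.00) / 88000 ≈ 0.670.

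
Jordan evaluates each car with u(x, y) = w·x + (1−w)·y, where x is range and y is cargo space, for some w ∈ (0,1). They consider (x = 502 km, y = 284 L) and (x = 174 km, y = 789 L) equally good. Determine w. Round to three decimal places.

w = 0.606

Equating utilities: w·502 + (1−w)·284 = w·174 + (1−w)·789.
Collecting terms: w·328 = (1−w)·505.
The marginal rate of substitution is 505/328, so w = 505/(328+505) = 0.606.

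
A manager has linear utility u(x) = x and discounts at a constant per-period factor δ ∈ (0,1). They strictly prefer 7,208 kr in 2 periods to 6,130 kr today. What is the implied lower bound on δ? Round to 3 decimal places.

δ > 0.922

Comparing present values: 6130 < δ^2·7208.
Dividing by 7208: δ^2 > 0.85044. Both sides are positive, so the square root keeps the direction.
δ > 0.85044^(1/2) = 0.922.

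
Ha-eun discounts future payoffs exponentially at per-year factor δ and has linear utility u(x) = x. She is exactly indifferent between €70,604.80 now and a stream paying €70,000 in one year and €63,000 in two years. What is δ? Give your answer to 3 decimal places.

δ ≈ 0.640

Present value of the stream is 70000·δ + 63000·δ². Indifference gives 70000δ + 63000δ² = 70604.80.
That is, 63000δ² + 70000δ − 70604.80 = 0, a quadratic in δ.
By the quadratic formula (taking the positive root), δ = (−70000 + √22692409600.00) / 126000 ≈ 0.640.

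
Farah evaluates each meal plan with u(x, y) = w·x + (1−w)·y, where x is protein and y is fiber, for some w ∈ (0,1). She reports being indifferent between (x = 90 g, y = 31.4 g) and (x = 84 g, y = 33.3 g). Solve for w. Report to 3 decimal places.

u(90,31.4) = u(84,33.3) means w·90 + (1−w)·31.4 = w·84 + (1−w)·33.3.
Collecting terms: w·6 = (1−w)·1.9.
Hence w = 1.9/(6+1.9) = 1.9/7.9 = 0.241.

w = 0.241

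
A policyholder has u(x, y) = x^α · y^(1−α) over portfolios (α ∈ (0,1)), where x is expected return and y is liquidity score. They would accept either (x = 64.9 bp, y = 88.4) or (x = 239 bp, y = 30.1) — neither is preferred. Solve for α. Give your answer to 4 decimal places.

α ≈ 0.4525

Set the two utilities equal: 64.9^α·88.4^(1−α) = 239^α·30.1^(1−α).
Rearrange to (64.9/239)^α = (30.1/88.4)^(1−α) and take logs: α·-1.3036159 = (1−α)·-1.0773468.
Thus α·(-2.3809627) = -1.0773468, so α = -1.0773468/-2.3809627 ≈ 0.4525.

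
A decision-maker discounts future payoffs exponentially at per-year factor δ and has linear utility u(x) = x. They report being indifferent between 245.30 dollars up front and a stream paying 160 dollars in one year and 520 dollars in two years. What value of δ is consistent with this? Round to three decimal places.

δ ≈ 0.550

Equating present values: 245.30 = 160δ + 520δ².
Rearranged: 520δ² + 160δ − 245.30 = 0.
The positive root is δ = [−160 + √(160² + 4·520·245.30)] / (2·520) = (−160 + 732.000)/1040 ≈ 0.550.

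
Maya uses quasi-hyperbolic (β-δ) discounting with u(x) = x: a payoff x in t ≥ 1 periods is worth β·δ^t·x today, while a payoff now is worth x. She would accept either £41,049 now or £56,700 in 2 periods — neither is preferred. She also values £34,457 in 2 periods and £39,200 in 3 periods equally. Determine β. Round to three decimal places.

Both payoffs in the second observation are in the future, so β drops out: δ^2·34457 = δ^3·39200 ⇒ δ = 34457/39200 = 0.87901.
Substituting δ into 41049 = β·δ^2·56700: β = 41049/(43809.253) ≈ 0.937.

β ≈ 0.937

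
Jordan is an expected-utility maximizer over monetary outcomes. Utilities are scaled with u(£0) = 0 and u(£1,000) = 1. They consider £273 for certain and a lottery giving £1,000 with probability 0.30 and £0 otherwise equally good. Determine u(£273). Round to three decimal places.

The indifference gives u(£273) = 0.30·u(£1,000) + 0.70·u(£0) = 0.30·1 + 0.70·0 = 0.30.

0.300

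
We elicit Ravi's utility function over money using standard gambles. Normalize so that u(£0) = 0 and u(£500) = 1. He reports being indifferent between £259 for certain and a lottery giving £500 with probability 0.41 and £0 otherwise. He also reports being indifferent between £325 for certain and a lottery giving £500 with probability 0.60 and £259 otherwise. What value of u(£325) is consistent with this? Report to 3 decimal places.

First, u(£259) = 0.41·u(£500) + 0.59·u(£0) = 0.41.
The second indifference gives u(£325) = 0.60·u(£500) + 0.40·u(£259) = 0.60·1.00 + 0.40·0.41 = 0.7640.

0.764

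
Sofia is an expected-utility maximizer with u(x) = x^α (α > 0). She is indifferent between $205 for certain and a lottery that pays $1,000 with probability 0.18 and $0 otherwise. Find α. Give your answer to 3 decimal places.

α ≈ 1.082

Since u(0) = 0, the lottery's EU is 0.18·1000^α.
Indifference: 205^α = 0.18·1000^α, so (205/1000)^α = 0.18.
α = ln(0.18) / ln(205/1000) = -1.714798/-1.584745 ≈ 1.082.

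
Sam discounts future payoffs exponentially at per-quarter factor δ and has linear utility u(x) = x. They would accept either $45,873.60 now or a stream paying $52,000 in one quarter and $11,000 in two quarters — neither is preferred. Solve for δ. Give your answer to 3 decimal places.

Present value of the stream is 52000·δ + 11000·δ². Indifference gives 52000δ + 11000δ² = 45873.60.
So 11000δ² + 52000δ − 45873.60 = 0.
The positive root is δ = [−52000 + √(52000² + 4·11000·45873.60)] / (2·11000) = (−52000 + 68720.000)/22000 ≈ 0.760.

δ ≈ 0.760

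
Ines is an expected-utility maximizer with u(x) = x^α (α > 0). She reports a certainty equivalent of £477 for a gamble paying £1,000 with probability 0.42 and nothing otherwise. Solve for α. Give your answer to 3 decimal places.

α ≈ 1.172

Since u(0) = 0, the lottery's EU is 0.42·1000^α.
Equating: 477^α = 0.42·1000^α, i.e. 0.4770^α = 0.42.
Take logs: α = ln 0.42 / ln(477/1000) ≈ 1.17192.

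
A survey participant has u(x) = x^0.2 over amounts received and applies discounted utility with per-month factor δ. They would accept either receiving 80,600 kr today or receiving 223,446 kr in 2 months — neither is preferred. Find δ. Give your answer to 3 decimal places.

δ ≈ 0.903

The payoff in 2 months is discounted by δ^2, so u(80600) = δ^2·u(223446) and δ^2 = u(80600)/u(223446).
Since u(x) = x^0.2, δ^2 = (80600/223446)^0.2 = 0.36071^0.2 = 0.81552.
Taking the square root: δ = 0.81552^(1/2) ≈ 0.903.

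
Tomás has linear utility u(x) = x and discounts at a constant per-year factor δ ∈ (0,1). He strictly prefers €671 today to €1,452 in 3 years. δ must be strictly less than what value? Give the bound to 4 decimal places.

δ < 0.7731

Under u(x) = x this choice says 671 > δ^3·1452.
So δ^3 < 671/1452 = 0.46212; taking the cube root of both positive sides preserves the inequality.
δ < 0.46212^(1/3) = 0.7731.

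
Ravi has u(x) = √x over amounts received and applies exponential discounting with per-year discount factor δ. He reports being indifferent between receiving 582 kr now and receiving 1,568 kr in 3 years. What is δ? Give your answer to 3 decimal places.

δ ≈ 0.848

The payoff in 3 years is discounted by δ^3, so u(582) = δ^3·u(1568) and δ^3 = u(582)/u(1568).
Since u(x) = √x, δ^3 = √(582/1568) = 0.60924.
Hence δ = (0.60924)^(1/3) = 0.84774.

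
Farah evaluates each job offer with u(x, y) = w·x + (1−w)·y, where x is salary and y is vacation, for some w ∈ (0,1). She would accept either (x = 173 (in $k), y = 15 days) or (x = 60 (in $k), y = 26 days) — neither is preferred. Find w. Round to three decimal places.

w = 0.089

u(173,15) = u(60,26) means w·173 + (1−w)·15 = w·60 + (1−w)·26.
Rearranging, 113·w − 11·(1−w) = 0.
So w/(1−w) = 11/113 = 0.0973, giving w = 11/(113+11) = 0.089.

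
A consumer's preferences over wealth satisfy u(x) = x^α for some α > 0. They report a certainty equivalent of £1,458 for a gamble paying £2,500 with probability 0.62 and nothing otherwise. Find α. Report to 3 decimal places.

α ≈ 0.887

Since u(0) = 0, the lottery's EU is 0.62·2500^α.
Setting u(1458) equal to that: 1458^α = 0.62·2500^α ⇒ (1458/2500)^α = 0.62.
Take logs: α = ln 0.62 / ln(1458/2500) ≈ 0.88652.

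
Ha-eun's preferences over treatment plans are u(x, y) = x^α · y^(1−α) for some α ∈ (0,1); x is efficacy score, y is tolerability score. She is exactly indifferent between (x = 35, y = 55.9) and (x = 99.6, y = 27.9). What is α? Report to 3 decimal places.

α ≈ 0.399

Set the two utilities equal: 35^α·55.9^(1−α) = 99.6^α·27.9^(1−α).
(35/99.6)^α = (27.9/55.9)^(1−α); take logs: α·ln(35/99.6) = (1−α)·ln(27.9/55.9), i.e. α·-1.045814 = (1−α)·-0.694938.
With A = -1.045814 and B = -0.694938: α·A = (1−α)·B, so α = B/(A+B) = -0.694938/-1.740752 ≈ 0.399.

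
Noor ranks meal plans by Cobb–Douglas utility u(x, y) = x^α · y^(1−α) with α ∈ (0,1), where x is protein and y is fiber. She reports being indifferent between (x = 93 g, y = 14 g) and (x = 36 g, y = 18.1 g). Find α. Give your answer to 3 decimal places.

The Cobb–Douglas utilities coincide, so 93^α·14^(1−α) = 36^α·18.1^(1−α).
Rearrange to (93/36)^α = (18.1/14)^(1−α) and take logs: α·0.949081 = (1−α)·0.256855.
Thus α·(1.205936) = 0.256855, so α = 0.256855/1.205936 ≈ 0.213.

α ≈ 0.213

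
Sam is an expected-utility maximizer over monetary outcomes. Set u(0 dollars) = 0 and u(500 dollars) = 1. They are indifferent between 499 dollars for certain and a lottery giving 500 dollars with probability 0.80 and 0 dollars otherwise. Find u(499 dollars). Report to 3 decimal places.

By the standard-gamble method, u(499 dollars) is just the indifference probability on the best outcome: 0.80.

0.800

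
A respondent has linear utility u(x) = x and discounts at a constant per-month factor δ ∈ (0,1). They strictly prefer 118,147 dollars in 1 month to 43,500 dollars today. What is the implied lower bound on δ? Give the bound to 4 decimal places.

Comparing present values: 43500 < δ·118147.
So δ > 43500/118147 = 0.36819.

δ > 0.3682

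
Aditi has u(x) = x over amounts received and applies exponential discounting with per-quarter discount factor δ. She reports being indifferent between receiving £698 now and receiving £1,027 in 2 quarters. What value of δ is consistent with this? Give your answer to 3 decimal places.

δ ≈ 0.824

Indifference means u(698) = δ^2 · u(1027), so δ^2 = u(698)/u(1027).
With u(x) = x: δ^2 = 698/1027 = 0.67965.
Taking the square root: δ = 0.67965^(1/2) ≈ 0.824.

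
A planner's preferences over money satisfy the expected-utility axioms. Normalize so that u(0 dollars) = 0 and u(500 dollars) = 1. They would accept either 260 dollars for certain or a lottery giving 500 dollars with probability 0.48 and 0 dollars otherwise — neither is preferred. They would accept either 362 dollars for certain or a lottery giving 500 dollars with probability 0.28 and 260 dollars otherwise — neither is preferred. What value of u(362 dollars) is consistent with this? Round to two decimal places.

From the first indifference, u(260 dollars) = 0.48·u(500 dollars) + 0.52·u(0 dollars) = 0.48·1 + 0.52·0 = 0.48.
Chaining: u(362 dollars) = 0.28·1.00 + 0.72·0.48 = 0.6256.

0.63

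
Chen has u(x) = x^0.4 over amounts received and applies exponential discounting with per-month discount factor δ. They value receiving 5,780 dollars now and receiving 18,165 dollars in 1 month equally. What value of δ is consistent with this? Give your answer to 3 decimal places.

δ ≈ 0.633

The payoff in 1 month is discounted by δ, so u(5780) = δ·u(18165) and δ = u(5780)/u(18165).
Since u(x) = x^0.4, δ = (5780/18165)^0.4 = 0.31819^0.4 = 0.63252.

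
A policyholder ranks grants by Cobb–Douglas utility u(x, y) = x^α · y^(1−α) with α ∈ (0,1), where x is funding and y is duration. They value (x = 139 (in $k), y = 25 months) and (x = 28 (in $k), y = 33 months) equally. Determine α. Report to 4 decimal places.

Set the two utilities equal: 139^α·25^(1−α) = 28^α·33^(1−α).
Taking logs: α·ln 139 + (1−α)·ln 25 = α·ln 28 + (1−α)·ln 33, i.e. α·1.6022694 = (1−α)·0.2776317.
Thus α·(1.8799011) = 0.2776317, so α = 0.2776317/1.8799011 ≈ 0.1477.

α ≈ 0.1477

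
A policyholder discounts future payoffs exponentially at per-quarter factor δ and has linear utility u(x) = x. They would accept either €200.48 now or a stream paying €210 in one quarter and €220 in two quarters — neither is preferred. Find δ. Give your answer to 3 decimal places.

Equating present values: 200.48 = 210δ + 220δ².
That is, 220δ² + 210δ − 200.48 = 0, a quadratic in δ.
δ = (−210 + √(210² + 4·220·200.48)) / (2·220) = (−210 + √220522.40) / 440 ≈ 0.590.

δ ≈ 0.590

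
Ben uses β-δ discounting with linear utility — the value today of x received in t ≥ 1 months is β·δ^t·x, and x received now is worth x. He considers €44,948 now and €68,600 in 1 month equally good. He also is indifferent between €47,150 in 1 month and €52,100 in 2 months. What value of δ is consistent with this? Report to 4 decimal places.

δ ≈ 0.9050

Both payoffs in the second observation are in the future, so β drops out: δ^1·47150 = δ^2·52100 ⇒ δ = 47150/52100 = 0.90499.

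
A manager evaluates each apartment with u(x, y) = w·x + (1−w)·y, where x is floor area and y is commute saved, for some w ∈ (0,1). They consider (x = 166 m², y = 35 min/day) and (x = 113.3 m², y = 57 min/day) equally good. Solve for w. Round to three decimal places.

u(166,35) = u(113.3,57) means w·166 + (1−w)·35 = w·113.3 + (1−w)·57.
Rearranging, 52.7·w − 22·(1−w) = 0.
The marginal rate of substitution is 22/52.7, so w = 22/(52.7+22) = 0.295.

w = 0.295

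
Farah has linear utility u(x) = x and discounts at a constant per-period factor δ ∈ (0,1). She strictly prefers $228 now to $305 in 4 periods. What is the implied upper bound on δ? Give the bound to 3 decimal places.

δ < 0.930

The preference means 228 > δ^4·305.
Hence δ^4 < 228/305 = 0.74754, and x ↦ x^(1/4) is increasing on (0,∞).
δ < 0.74754^(1/4) = 0.930.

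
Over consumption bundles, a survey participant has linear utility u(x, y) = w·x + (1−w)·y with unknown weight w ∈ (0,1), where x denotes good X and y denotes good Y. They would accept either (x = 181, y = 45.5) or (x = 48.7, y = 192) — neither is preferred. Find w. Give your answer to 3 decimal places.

u(181,45.5) = u(48.7,192) means w·181 + (1−w)·45.5 = w·48.7 + (1−w)·192.
Collecting terms: w·132.3 = (1−w)·146.5.
So w/(1−w) = 146.5/132.3 = 1.1073, giving w = 146.5/(132.3+146.5) = 0.525.

w = 0.525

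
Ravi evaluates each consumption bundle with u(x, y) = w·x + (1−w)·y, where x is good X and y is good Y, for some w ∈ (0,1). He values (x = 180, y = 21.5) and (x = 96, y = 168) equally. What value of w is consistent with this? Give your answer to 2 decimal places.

w = 0.64

u(180,21.5) = u(96,168) means w·180 + (1−w)·21.5 = w·96 + (1−w)·168.
w·(180−96) = (1−w)·(168−21.5), i.e. w·84 = (1−w)·146.5.
So w/(1−w) = 146.5/84 = 1.7440, giving w = 146.5/(84+146.5) = 0.64.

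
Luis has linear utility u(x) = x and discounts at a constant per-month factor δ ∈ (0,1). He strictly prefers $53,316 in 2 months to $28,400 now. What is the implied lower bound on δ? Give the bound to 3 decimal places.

δ > 0.730

The preference means 28400 < δ^2·53316.
Dividing by 53316: δ^2 > 0.53267. Both sides are positive, so the square root keeps the direction.
δ > (28400/53316)^(1/2) ≈ 0.730.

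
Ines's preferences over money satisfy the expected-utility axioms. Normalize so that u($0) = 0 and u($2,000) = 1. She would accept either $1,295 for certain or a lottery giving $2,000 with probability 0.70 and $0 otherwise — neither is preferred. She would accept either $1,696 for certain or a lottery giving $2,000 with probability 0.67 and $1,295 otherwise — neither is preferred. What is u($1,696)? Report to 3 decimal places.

0.901

First, u($1,295) = 0.70·u($2,000) + 0.30·u($0) = 0.70.
Chaining: u($1,696) = 0.67·1.00 + 0.33·0.70 = 0.9010.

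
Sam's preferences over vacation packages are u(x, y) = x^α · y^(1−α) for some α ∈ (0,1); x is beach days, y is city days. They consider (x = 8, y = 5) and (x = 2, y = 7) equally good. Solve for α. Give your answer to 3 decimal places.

Indifference: 8^α · 5^(1−α) = 2^α · 7^(1−α).
Rearrange to (8/2)^α = (7/5)^(1−α) and take logs: α·1.386294 = (1−α)·0.336472.
With A = 1.386294 and B = 0.336472: α·A = (1−α)·B, so α = B/(A+B) = 0.336472/1.722766 ≈ 0.195.

α ≈ 0.195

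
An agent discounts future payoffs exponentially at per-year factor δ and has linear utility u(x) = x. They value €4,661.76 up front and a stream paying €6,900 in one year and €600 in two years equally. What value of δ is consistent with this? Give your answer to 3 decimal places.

δ ≈ 0.640

Present value of the stream is 6900·δ + 600·δ². Indifference gives 6900δ + 600δ² = 4661.76.
Rearranged: 600δ² + 6900δ − 4661.76 = 0.
δ = (−6900 + √(6900² + 4·600·4661.76)) / (2·600) = (−6900 + √58798224.00) / 1200 ≈ 0.640.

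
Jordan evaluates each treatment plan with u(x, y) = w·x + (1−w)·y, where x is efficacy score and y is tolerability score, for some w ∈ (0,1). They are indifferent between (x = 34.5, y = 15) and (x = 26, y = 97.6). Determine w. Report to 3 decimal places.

Equating utilities: w·34.5 + (1−w)·15 = w·26 + (1−w)·97.6.
w·(34.5−26) = (1−w)·(97.6−15), i.e. w·8.5 = (1−w)·82.6.
The marginal rate of substitution is 82.6/8.5, so w = 82.6/(8.5+82.6) = 0.907.

w = 0.907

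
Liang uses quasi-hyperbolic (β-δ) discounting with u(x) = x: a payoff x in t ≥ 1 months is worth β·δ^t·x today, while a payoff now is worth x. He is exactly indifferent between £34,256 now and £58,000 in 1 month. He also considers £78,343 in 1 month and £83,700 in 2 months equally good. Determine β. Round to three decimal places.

β ≈ 0.631

From the later pair, β·δ^1·78343 = β·δ^2·83700; dividing through, δ = 78343/83700 = 0.93600.
Now use the now-vs-future pair: 34256 = β·δ·58000 gives β = 34256/(0.93600·58000) ≈ 0.631.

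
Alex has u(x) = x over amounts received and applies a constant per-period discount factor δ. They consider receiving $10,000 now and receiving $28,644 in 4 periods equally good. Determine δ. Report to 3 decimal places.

The payoff in 4 periods is discounted by δ^4, so u(10000) = δ^4·u(28644) and δ^4 = u(10000)/u(28644).
With u(x) = x: δ^4 = 10000/28644 = 0.34911.
So δ = 0.34911^(1/4) ≈ 0.769.

δ ≈ 0.769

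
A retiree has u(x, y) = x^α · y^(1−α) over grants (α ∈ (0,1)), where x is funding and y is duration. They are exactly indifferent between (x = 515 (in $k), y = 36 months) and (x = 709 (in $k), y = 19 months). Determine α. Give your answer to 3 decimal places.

α ≈ 0.667

The Cobb–Douglas utilities coincide, so 515^α·36^(1−α) = 709^α·19^(1−α).
Taking logs: α·ln 515 + (1−α)·ln 36 = α·ln 709 + (1−α)·ln 19, i.e. α·-0.319689 = (1−α)·-0.639080.
Thus α·(-0.958769) = -0.639080, so α = -0.639080/-0.958769 ≈ 0.667.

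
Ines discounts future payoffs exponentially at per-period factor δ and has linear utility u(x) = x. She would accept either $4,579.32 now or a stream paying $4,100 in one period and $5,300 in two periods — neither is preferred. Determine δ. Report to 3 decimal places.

Equating present values: 4579.32 = 4100δ + 5300δ².
That is, 5300δ² + 4100δ − 4579.32 = 0, a quadratic in δ.
δ = (−4100 + √(4100² + 4·5300·4579.32)) / (2·5300) = (−4100 + √113891584.00) / 10600 ≈ 0.620.

δ ≈ 0.620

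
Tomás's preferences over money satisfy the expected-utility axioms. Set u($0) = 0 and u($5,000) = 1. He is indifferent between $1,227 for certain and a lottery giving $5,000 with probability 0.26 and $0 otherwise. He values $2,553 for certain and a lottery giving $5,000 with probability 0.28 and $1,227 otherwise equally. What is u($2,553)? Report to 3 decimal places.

0.467

The first gamble pins u($1,227): it must equal 0.26·1 + 0.74·0 = 0.26.
Chaining: u($2,553) = 0.28·1.00 + 0.72·0.26 = 0.4672.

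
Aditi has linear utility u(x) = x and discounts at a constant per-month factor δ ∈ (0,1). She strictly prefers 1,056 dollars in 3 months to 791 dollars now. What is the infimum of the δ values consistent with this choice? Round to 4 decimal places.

δ > 0.9082

Under u(x) = x this choice says 791 < δ^3·1056.
So δ^3 > 791/1056 = 0.74905; taking the cube root of both positive sides preserves the inequality.
δ > (791/1056)^(1/3) ≈ 0.9082.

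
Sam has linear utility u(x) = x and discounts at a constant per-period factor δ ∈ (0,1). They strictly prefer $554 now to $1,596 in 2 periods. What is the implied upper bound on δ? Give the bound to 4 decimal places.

The preference means 554 > δ^2·1596.
Dividing by 1596: δ^2 < 0.34712. Both sides are positive, so the square root keeps the direction.
δ < (554/1596)^(1/2) ≈ 0.5892.

δ < 0.5892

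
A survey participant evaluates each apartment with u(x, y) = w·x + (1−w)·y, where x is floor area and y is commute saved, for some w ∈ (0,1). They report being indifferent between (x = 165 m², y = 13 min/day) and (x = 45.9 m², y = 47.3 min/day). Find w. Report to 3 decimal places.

Equating utilities: w·165 + (1−w)·13 = w·45.9 + (1−w)·47.3.
w·(165−45.9) = (1−w)·(47.3−13), i.e. w·119.1 = (1−w)·34.3.
So w/(1−w) = 34.3/119.1 = 0.2880, giving w = 34.3/(119.1+34.3) = 0.224.

w = 0.224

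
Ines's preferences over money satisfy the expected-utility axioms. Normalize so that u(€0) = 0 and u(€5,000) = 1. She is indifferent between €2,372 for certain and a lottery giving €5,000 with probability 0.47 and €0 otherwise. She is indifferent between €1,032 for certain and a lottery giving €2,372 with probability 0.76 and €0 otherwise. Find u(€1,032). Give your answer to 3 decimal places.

First, u(€2,372) = 0.47·u(€5,000) + 0.53·u(€0) = 0.47.
Then u(€1,032) = 0.76·u(€2,372) + 0.24·u(€0) = 0.76·0.47 + 0.24·0.00 = 0.3572.

0.357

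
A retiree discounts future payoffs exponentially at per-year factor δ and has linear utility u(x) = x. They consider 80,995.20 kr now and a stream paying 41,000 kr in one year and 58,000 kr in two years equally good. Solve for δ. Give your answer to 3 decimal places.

The stream is worth 41000δ + 58000δ² today, so 41000δ + 58000δ² = 80995.20.
Rearranged: 58000δ² + 41000δ − 80995.20 = 0.
δ = (−41000 + √(41000² + 4·58000·80995.20)) / (2·58000) = (−41000 + √20471886400.00) / 116000 ≈ 0.880.

δ ≈ 0.880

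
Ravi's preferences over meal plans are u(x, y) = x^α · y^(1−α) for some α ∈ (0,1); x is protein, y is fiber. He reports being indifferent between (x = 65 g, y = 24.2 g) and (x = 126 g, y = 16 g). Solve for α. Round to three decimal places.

α ≈ 0.385

Indifference: 65^α · 24.2^(1−α) = 126^α · 16^(1−α).
Taking logs: α·ln 65 + (1−α)·ln 24.2 = α·ln 126 + (1−α)·ln 16, i.e. α·-0.661895 = (1−α)·-0.413764.
With A = -0.661895 and B = -0.413764: α·A = (1−α)·B, so α = B/(A+B) = -0.413764/-1.075659 ≈ 0.385.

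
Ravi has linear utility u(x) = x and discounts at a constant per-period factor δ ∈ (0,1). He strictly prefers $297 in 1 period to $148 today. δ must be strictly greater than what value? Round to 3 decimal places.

Comparing present values: 148 < δ·297.
So δ > 148/297 = 0.49832.

δ > 0.498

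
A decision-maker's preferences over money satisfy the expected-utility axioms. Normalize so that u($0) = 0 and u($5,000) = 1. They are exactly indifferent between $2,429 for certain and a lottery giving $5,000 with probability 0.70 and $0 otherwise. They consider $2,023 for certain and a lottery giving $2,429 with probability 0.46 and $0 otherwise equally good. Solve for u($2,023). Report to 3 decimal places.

0.322

First, u($2,429) = 0.70·u($5,000) + 0.30·u($0) = 0.70.
Chaining: u($2,023) = 0.46·0.70 + 0.54·0.00 = 0.3220.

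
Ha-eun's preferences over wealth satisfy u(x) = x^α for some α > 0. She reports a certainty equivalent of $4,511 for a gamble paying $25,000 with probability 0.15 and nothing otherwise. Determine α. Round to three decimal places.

The lottery's expected utility is 0.15·u(25000) + 0.85·u(0) = 0.15·25000^α (since u(0) = 0 for α > 0).
Indifference: 4511^α = 0.15·25000^α, so (4511/25000)^α = 0.15.
α = ln(0.15) / ln(4511/25000) = -1.897120/-1.712357 ≈ 1.108.

α ≈ 1.108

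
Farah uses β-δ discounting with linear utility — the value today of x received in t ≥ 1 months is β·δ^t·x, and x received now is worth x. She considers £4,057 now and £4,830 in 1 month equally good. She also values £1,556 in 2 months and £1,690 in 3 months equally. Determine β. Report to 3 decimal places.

From the later pair, β·δ^2·1556 = β·δ^3·1690; dividing through, δ = 1556/1690 = 0.92071.
Now use the now-vs-future pair: 4057 = β·δ·4830 gives β = 4057/(0.92071·4830) ≈ 0.912.

β ≈ 0.912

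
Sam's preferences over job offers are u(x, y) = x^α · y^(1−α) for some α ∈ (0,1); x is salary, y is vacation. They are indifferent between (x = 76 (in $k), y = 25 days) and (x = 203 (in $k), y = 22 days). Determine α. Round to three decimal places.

Set the two utilities equal: 76^α·25^(1−α) = 203^α·22^(1−α).
(76/203)^α = (22/25)^(1−α); take logs: α·ln(76/203) = (1−α)·ln(22/25), i.e. α·-0.982473 = (1−α)·-0.127833.
So α/(1−α) = (-0.127833)/(-0.982473) = 0.130113, and α = 0.130113/1.130113 ≈ 0.115.

α ≈ 0.115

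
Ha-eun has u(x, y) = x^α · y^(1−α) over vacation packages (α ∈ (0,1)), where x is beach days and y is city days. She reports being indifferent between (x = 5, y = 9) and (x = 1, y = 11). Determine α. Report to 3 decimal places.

Set the two utilities equal: 5^α·9^(1−α) = 1^α·11^(1−α).
Taking logs: α·ln 5 + (1−α)·ln 9 = α·ln 1 + (1−α)·ln 11, i.e. α·1.609438 = (1−α)·0.200671.
With A = 1.609438 and B = 0.200671: α·A = (1−α)·B, so α = B/(A+B) = 0.200671/1.810109 ≈ 0.111.

α ≈ 0.111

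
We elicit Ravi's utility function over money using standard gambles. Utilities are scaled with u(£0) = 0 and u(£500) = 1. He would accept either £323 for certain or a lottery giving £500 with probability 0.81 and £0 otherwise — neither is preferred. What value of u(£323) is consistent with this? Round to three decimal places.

The indifference gives u(£323) = 0.81·u(£500) + 0.19·u(£0) = 0.81·1 + 0.19·0 = 0.81.

0.810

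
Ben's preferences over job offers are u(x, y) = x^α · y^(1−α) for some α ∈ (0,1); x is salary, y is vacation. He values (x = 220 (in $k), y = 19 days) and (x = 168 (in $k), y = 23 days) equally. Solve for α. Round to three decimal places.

Indifference: 220^α · 19^(1−α) = 168^α · 23^(1−α).
(220/168)^α = (23/19)^(1−α); take logs: α·ln(220/168) = (1−α)·ln(23/19), i.e. α·0.269664 = (1−α)·0.191055.
Thus α·(0.460719) = 0.191055, so α = 0.191055/0.460719 ≈ 0.415.

α ≈ 0.415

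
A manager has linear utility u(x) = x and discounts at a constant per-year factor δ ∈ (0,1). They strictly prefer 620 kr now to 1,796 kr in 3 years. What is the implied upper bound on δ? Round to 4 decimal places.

The preference means 620 > δ^3·1796.
Hence δ^3 < 620/1796 = 0.34521, and x ↦ x^(1/3) is increasing on (0,∞).
δ < (620/1796)^(1/3) ≈ 0.7015.

δ < 0.7015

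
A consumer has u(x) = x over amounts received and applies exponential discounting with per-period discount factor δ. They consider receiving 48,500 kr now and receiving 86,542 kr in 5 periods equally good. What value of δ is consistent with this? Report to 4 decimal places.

δ ≈ 0.8906

Equating discounted utilities: u(48500) = δ^5·u(86542) ⇒ δ^5 = u(48500)/u(86542).
With u(x) = x: δ^5 = 48500/86542 = 0.56042.
Hence δ = (0.56042)^(1/5) = 0.890642.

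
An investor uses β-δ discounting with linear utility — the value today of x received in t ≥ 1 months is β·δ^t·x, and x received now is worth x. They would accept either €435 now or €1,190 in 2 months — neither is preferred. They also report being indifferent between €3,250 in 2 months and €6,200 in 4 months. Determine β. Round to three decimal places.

The second indifference involves only future payoffs, so β cancels: β·δ^2·3250 = β·δ^4·6200, giving δ^2 = 3250/6200 = 0.52419, so δ = 0.72401.
Now use the now-vs-future pair: 435 = β·δ^2·1190 gives β = 435/(0.52419·1190) ≈ 0.697.

β ≈ 0.697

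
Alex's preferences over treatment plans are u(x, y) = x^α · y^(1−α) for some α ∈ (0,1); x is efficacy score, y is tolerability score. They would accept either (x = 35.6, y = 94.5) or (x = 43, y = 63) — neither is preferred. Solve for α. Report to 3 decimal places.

α ≈ 0.682

The Cobb–Douglas utilities coincide, so 35.6^α·94.5^(1−α) = 43^α·63^(1−α).
Rearrange to (35.6/43)^α = (63/94.5)^(1−α) and take logs: α·-0.188854 = (1−α)·-0.405465.
So α/(1−α) = (-0.405465)/(-0.188854) = 2.146976, and α = 2.146976/3.146976 ≈ 0.682.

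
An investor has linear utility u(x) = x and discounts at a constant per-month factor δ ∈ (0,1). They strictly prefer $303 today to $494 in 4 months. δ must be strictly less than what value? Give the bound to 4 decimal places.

Comparing present values: 303 > δ^4·494.
Hence δ^4 < 303/494 = 0.61336, and x ↦ x^(1/4) is increasing on (0,∞).
δ < (303/494)^(1/4) ≈ 0.8850.

δ < 0.8850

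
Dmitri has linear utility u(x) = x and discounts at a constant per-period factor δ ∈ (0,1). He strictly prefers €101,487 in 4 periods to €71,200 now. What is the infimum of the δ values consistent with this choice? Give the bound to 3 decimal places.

δ > 0.915

The preference means 71200 < δ^4·101487.
Hence δ^4 > 71200/101487 = 0.70157, and x ↦ x^(1/4) is increasing on (0,∞).
δ > (71200/101487)^(1/4) ≈ 0.915.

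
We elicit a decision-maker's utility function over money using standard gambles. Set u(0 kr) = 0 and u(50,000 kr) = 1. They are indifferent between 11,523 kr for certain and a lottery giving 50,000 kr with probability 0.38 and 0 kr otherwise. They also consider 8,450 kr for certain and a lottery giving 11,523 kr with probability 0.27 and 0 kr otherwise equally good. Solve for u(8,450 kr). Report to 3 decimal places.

0.103

From the first indifference, u(11,523 kr) = 0.38·u(50,000 kr) + 0.62·u(0 kr) = 0.38·1 + 0.62·0 = 0.38.
Chaining: u(8,450 kr) = 0.27·0.38 + 0.73·0.00 = 0.1026.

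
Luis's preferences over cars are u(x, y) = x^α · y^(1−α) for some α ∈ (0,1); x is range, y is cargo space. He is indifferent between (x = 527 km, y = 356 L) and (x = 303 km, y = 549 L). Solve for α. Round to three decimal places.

α ≈ 0.439

Indifference: 527^α · 356^(1−α) = 303^α · 549^(1−α).
(527/303)^α = (549/356)^(1−α); take logs: α·ln(527/303) = (1−α)·ln(549/356), i.e. α·0.553468 = (1−α)·0.433168.
So α/(1−α) = (0.433168)/(0.553468) = 0.782643, and α = 0.782643/1.782643 ≈ 0.439.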